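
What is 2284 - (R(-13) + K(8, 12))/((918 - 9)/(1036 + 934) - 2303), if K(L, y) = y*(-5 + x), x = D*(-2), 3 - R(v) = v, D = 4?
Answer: 10359950484/4536001 ≈ 2283.9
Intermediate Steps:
R(v) = 3 - v
x = -8 (x = 4*(-2) = -8)
K(L, y) = -13*y (K(L, y) = y*(-5 - 8) = y*(-13) = -13*y)
2284 - (R(-13) + K(8, 12))/((918 - 9)/(1036 + 934) - 2303) = 2284 - ((3 - 1*(-13)) - 13*12)/((918 - 9)/(1036 + 934) - 2303) = 2284 - ((3 + 13) - 156)/(909/1970 - 2303) = 2284 - (16 - 156)/(909*(1/1970) - 2303) = 2284 - (-140)/(909/1970 - 2303) = 2284 - (-140)/(-4536001/1970) = 2284 - (-140)*(-1970)/4536001 = 2284 - 1*275800/4536001 = 2284 - 275800/4536001 = 10359950484/4536001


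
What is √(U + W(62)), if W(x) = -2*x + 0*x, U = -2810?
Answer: 3*I*√326 ≈ 54.166*I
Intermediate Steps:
W(x) = -2*x (W(x) = -2*x + 0 = -2*x)
√(U + W(62)) = √(-2810 - 2*62) = √(-2810 - 124) = √(-2934) = 3*I*√326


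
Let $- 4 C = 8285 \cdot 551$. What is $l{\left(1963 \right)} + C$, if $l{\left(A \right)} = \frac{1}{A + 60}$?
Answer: $- \frac{9235065801}{8092} \approx -1.1413 \cdot 10^{6}$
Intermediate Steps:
$C = - \frac{4565035}{4}$ ($C = - \frac{8285 \cdot 551}{4} = \left(- \frac{1}{4}\right) 4565035 = - \frac{4565035}{4} \approx -1.1413 \cdot 10^{6}$)
$l{\left(A \right)} = \frac{1}{60 + A}$
$l{\left(1963 \right)} + C = \frac{1}{60 + 1963} - \frac{4565035}{4} = \frac{1}{2023} - \frac{4565035}{4} = - \frac{9235065801}{8092}$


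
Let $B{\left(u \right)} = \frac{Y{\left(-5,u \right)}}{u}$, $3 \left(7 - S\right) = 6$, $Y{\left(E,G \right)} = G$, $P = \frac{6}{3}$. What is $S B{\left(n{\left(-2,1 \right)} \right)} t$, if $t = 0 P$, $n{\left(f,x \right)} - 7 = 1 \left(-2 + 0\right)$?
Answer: $0$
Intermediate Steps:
$P = 2$ ($P = 6 \cdot \frac{1}{3} = 2$)
$n{\left(f,x \right)} = 5$ ($n{\left(f,x \right)} = 7 + 1 \left(-2 + 0\right) = 7 + 1 \left(-2\right) = 7 - 2 = 5$)
$S = 5$ ($S = 7 - 2 = 5$)
$B{\left(u \right)} = 1$ ($B{\left(u \right)} = \frac{u}{u} = 1$)
$t = 0$ ($t = 0 \cdot 2 = 0$)
$S B{\left(n{\left(-2,1 \right)} \right)} t = 5 \cdot 1 \cdot 0 = 5 \cdot 0 = 0$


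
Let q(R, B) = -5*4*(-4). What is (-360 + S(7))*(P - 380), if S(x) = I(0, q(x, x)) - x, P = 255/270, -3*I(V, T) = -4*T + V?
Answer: 5328763/54 ≈ 98681.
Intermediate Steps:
q(R, B) = 80 (q(R, B) = -20*(-4) = 80)
I(V, T) = -V/3 + 4*T/3 (I(V, T) = -(-4*T + V)/3 = -(V - 4*T)/3 = -V/3 + 4*T/3)
P = 17/18 (P = 255*(1/270) = 17/18 ≈ 0.94444)
S(x) = 320/3 - x (S(x) = (-⅓*0 + (4/3)*80) - x = (0 + 320/3) - x = 320/3 - x)
(-360 + S(7))*(P - 380) = (-360 + (320/3 - 1*7))*(17/18 - 380) = (-360 + (320/3 - 7))*(-6823/18) = (-360 + 299/3)*(-6823/18) = -781/3*(-6823/18) = 5328763/54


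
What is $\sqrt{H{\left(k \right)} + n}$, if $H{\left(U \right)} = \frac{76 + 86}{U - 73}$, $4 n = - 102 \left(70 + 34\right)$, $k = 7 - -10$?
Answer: $\frac{i \sqrt{520359}}{14} \approx 51.526 i$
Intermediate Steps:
$k = 17$ ($k = 7 + 10 = 17$)
$n = -2652$ ($n = \frac{\left(-102\right) \left(70 + 34\right)}{4} = \frac{\left(-102\right) 104}{4} = \frac{1}{4} \left(-10608\right) = -2652$)
$H{\left(U \right)} = \frac{162}{-73 + U}$
$\sqrt{H{\left(k \right)} + n} = \sqrt{\frac{162}{-73 + 17} - 2652} = \sqrt{\frac{162}{-56} - 2652} = \sqrt{162 \left(- \frac{1}{56}\right) - 2652} = \sqrt{- \frac{81}{28} - 2652} = \sqrt{- \frac{74337}{28}} = \frac{i \sqrt{520359}}{14}$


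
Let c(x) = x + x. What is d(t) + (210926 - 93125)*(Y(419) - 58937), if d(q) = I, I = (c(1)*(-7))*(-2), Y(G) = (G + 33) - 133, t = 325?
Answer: -6905258990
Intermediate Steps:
c(x) = 2*x
Y(G) = -100 + G (Y(G) = (33 + G) - 133 = -100 + G)
I = 28 (I = ((2*1)*(-7))*(-2) = (2*(-7))*(-2) = -14*(-2) = 28)
d(q) = 28
d(t) + (210926 - 93125)*(Y(419) - 58937) = 28 + (210926 - 93125)*((-100 + 419) - 58937) = 28 + 117801*(319 - 58937) = 28 + 117801*(-58618) = 28 - 6905259018 = -6905258990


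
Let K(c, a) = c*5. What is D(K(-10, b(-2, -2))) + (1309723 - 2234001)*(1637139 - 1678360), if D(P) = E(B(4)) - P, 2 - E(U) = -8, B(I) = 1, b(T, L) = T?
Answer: 38099663498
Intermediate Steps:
E(U) = 10 (E(U) = 2 - 1*(-8) = 2 + 8 = 10)
K(c, a) = 5*c
D(P) = 10 - P
D(K(-10, b(-2, -2))) + (1309723 - 2234001)*(1637139 - 1678360) = (10 - 5*(-10)) + (1309723 - 2234001)*(1637139 - 1678360) = (10 - 1*(-50)) - 924278*(-41221) = (10 + 50) + 38099663438 = 60 + 38099663438 = 38099663498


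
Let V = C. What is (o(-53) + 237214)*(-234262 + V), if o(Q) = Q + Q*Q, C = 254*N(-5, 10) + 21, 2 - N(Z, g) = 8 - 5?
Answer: -56271765150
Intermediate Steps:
N(Z, g) = -1 (N(Z, g) = 2 - (8 - 5) = 2 - 1*3 = 2 - 3 = -1)
C = -233 (C = 254*(-1) + 21 = -254 + 21 = -233)
V = -233
o(Q) = Q + Q**2
(o(-53) + 237214)*(-234262 + V) = (-53*(1 - 53) + 237214)*(-234262 - 233) = (-53*(-52) + 237214)*(-234495) = (2756 + 237214)*(-234495) = 239970*(-234495) = -56271765150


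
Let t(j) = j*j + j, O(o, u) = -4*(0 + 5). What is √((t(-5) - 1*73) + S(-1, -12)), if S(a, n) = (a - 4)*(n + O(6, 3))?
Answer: √107 ≈ 10.344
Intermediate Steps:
O(o, u) = -20 (O(o, u) = -4*5 = -20)
S(a, n) = (-20 + n)*(-4 + a) (S(a, n) = (a - 4)*(n - 20) = (-4 + a)*(-20 + n) = (-20 + n)*(-4 + a))
t(j) = j + j² (t(j) = j² + j = j + j²)
√((t(-5) - 1*73) + S(-1, -12)) = √((-5*(1 - 5) - 1*73) + (80 - 20*(-1) - 4*(-12) - 1*(-12))) = √((-5*(-4) - 73) + (80 + 20 + 48 + 12)) = √((20 - 73) + 160) = √(-53 + 160) = √107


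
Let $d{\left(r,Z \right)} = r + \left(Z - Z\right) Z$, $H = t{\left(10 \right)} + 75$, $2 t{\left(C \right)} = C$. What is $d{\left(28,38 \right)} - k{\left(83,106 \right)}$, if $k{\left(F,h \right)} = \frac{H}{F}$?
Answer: $\frac{2244}{83} \approx 27.036$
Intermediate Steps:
$t{\left(C \right)} = \frac{C}{2}$
$H = 80$ ($H = \frac{1}{2} \cdot 10 + 75 = 5 + 75 = 80$)
$d{\left(r,Z \right)} = r$ ($d{\left(r,Z \right)} = r + 0 Z = r + 0 = r$)
$k{\left(F,h \right)} = \frac{80}{F}$
$d{\left(28,38 \right)} - k{\left(83,106 \right)} = 28 - \frac{80}{83} = \frac{2244}{83}$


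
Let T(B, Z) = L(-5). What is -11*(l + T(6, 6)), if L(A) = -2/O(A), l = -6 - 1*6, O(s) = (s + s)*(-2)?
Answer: 1331/10 ≈ 133.10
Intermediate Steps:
O(s) = -4*s (O(s) = (2*s)*(-2) = -4*s)
l = -12 (l = -6 - 6 = -12)
L(A) = 1/(2*A) (L(A) = -2*(-1/(4*A)) = -(-1)/(2*A) = 1/(2*A))
T(B, Z) = -⅒ (T(B, Z) = (½)/(-5) = (½)*(-⅕) = -⅒)
-11*(l + T(6, 6)) = -11*(-12 - ⅒) = -11*(-121/10) = 1331/10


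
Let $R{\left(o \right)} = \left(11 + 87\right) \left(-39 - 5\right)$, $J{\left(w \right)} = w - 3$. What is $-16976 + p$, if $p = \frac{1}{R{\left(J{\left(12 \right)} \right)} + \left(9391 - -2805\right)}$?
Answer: $- \frac{133838783}{7884} \approx -16976.0$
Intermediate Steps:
$J{\left(w \right)} = -3 + w$ ($J{\left(w \right)} = w - 3 = -3 + w$)
$R{\left(o \right)} = -4312$ ($R{\left(o \right)} = 98 \left(-44\right) = -4312$)
$p = \frac{1}{7884}$ ($p = \frac{1}{-4312 + \left(9391 - -2805\right)} = \frac{1}{-4312 + \left(9391 + 2805\right)} = \frac{1}{-4312 + 12196} = \frac{1}{7884} \approx 0.00012684$)
$-16976 + p = -16976 + \frac{1}{7884} = - \frac{133838783}{7884}$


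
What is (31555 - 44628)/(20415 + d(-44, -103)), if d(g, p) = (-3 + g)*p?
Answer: -13073/25256 ≈ -0.51762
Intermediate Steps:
d(g, p) = p*(-3 + g)
(31555 - 44628)/(20415 + d(-44, -103)) = (31555 - 44628)/(20415 - 103*(-3 - 44)) = -13073/(20415 - 103*(-47)) = -13073/(20415 + 4841) = -13073/25256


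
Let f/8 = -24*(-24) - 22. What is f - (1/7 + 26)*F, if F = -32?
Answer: 36880/7 ≈ 5268.6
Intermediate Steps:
f = 4432 (f = 8*(-24*(-24) - 22) = 8*(576 - 22) = 8*554 = 4432)
f - (1/7 + 26)*F = 4432 - (1/7 + 26)*(-32) = 4432 - 183*(-32)/7 = 4432 - 1*(-5856/7) = 4432 + 5856/7 = 36880/7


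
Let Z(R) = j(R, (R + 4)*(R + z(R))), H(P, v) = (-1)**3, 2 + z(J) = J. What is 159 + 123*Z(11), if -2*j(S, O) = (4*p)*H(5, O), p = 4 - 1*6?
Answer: -333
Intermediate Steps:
z(J) = -2 + J
H(P, v) = -1
p = -2 (p = 4 - 6 = -2)
j(S, O) = -4 (j(S, O) = -4*(-2)*(-1)/2 = -(-4)*(-1) = -1/2*8 = -4)
Z(R) = -4
159 + 123*Z(11) = 159 + 123*(-4) = 159 - 492 = -333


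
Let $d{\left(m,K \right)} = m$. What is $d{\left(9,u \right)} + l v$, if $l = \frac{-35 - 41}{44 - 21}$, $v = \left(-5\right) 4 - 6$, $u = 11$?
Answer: $\frac{2183}{23} \approx 94.913$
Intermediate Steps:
$v = -26$ ($v = -20 - 6 = -26$)
$l = - \frac{76}{23} \approx -3.3043$
$d{\left(9,u \right)} + l v = 9 - - \frac{1976}{23} = 9 + \frac{1976}{23} = \frac{2183}{23}$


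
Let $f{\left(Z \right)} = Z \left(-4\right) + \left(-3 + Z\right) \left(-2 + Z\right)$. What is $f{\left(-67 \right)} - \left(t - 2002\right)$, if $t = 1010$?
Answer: $6090$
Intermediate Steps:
$f{\left(Z \right)} = - 4 Z + \left(-3 + Z\right) \left(-2 + Z\right)$
$f{\left(-67 \right)} - \left(t - 2002\right) = \left(6 + \left(-67\right)^{2} - -603\right) - \left(1010 - 2002\right) = \left(6 + 4489 + 603\right) - -992 = 5098 + 992 = 6090$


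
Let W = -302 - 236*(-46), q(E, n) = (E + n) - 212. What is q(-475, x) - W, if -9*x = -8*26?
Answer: -100961/9 ≈ -11218.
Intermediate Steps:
x = 208/9 (x = -(-8)*26/9 = -1/9*(-208) = 208/9 ≈ 23.111)
q(E, n) = -212 + E + n
W = 10554 (W = -302 + 10856 = 10554)
q(-475, x) - W = (-212 - 475 + 208/9) - 1*10554 = -5975/9 - 10554 = -100961/9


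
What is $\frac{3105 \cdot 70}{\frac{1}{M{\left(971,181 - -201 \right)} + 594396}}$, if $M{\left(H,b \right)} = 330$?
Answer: $129263696100$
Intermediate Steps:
$\frac{3105 \cdot 70}{\frac{1}{M{\left(971,181 - -201 \right)} + 594396}} = \frac{3105 \cdot 70}{\frac{1}{330 + 594396}} = \frac{217350}{\frac{1}{594726}} = 217350 \frac{1}{\frac{1}{594726}} = 217350 \cdot 594726 = 129263696100$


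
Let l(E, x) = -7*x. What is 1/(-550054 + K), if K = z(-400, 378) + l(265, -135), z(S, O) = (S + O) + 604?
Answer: -1/548527 ≈ -1.8231e-6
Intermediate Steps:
z(S, O) = 604 + O + S (z(S, O) = (O + S) + 604 = 604 + O + S)
K = 1527 (K = (604 + 378 - 400) - 7*(-135) = 582 + 945 = 1527)
1/(-550054 + K) = 1/(-550054 + 1527) = 1/(-548527) = -1/548527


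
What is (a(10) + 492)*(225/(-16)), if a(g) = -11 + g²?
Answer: -130725/16 ≈ -8170.3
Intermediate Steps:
(a(10) + 492)*(225/(-16)) = ((-11 + 10²) + 492)*(225/(-16)) = ((-11 + 100) + 492)*(225*(-1/16)) = (89 + 492)*(-225/16) = 581*(-225/16) = -130725/16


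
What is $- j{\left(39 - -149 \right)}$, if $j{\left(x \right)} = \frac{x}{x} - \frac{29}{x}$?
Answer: $- \frac{159}{188} \approx -0.84575$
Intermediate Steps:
$j{\left(x \right)} = 1 - \frac{29}{x}$
$- j{\left(39 - -149 \right)} = - \frac{-29 + \left(39 - -149\right)}{39 - -149} = - \frac{-29 + \left(39 + 149\right)}{39 + 149} = - \frac{-29 + 188}{188} = - \frac{159}{188}$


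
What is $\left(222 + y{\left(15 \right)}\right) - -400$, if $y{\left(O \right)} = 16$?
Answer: $638$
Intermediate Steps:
$\left(222 + y{\left(15 \right)}\right) - -400 = \left(222 + 16\right) - -400 = 238 + 400 = 638$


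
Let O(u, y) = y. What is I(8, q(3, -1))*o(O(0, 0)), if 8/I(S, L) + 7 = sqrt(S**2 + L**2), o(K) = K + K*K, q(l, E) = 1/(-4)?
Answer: 0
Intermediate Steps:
q(l, E) = -1/4
o(K) = K + K**2
I(S, L) = 8/(-7 + sqrt(L**2 + S**2)) (I(S, L) = 8/(-7 + sqrt(S**2 + L**2)) = 8/(-7 + sqrt(L**2 + S**2)))
I(8, q(3, -1))*o(O(0, 0)) = (8/(-7 + sqrt((-1/4)**2 + 8**2)))*(0*(1 + 0)) = (8/(-7 + sqrt(1/16 + 64)))*(0*1) = (8/(-7 + sqrt(1025/16)))*0 = (8/(-7 + 5*sqrt(41)/4))*0 = 0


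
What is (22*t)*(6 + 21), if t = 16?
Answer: 9504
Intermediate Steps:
(22*t)*(6 + 21) = (22*16)*(6 + 21) = 352*27 = 9504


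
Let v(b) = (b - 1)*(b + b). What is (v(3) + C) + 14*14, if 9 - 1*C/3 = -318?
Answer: 1189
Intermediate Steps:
C = 981 (C = 27 - 3*(-318) = 27 + 954 = 981)
v(b) = 2*b*(-1 + b) (v(b) = (-1 + b)*(2*b) = 2*b*(-1 + b))
(v(3) + C) + 14*14 = (2*3*(-1 + 3) + 981) + 14*14 = (2*3*2 + 981) + 196 = (12 + 981) + 196 = 993 + 196 = 1189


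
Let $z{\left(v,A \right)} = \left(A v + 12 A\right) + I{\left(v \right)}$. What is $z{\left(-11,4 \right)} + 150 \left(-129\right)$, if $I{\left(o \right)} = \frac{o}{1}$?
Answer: $-19357$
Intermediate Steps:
$I{\left(o \right)} = o$ ($I{\left(o \right)} = o 1 = o$)
$z{\left(v,A \right)} = v + 12 A + A v$ ($z{\left(v,A \right)} = \left(A v + 12 A\right) + v = \left(12 A + A v\right) + v = v + 12 A + A v$)
$z{\left(-11,4 \right)} + 150 \left(-129\right) = \left(-11 + 12 \cdot 4 + 4 \left(-11\right)\right) + 150 \left(-129\right) = \left(-11 + 48 - 44\right) - 19350 = -7 - 19350 = -19357$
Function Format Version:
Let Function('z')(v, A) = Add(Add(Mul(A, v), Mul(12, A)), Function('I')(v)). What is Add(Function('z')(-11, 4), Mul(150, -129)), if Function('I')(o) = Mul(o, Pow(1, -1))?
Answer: -19357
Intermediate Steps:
Function('I')(o) = o (Function('I')(o) = Mul(o, 1) = o)
Function('z')(v, A) = Add(v, Mul(12, A), Mul(A, v)) (Function('z')(v, A) = Add(Add(Mul(A, v), Mul(12, A)), v) = Add(Add(Mul(12, A), Mul(A, v)), v) = Add(v, Mul(12, A), Mul(A, v)))
Add(Function('z')(-11, 4), Mul(150, -129)) = Add(Add(-11, Mul(12, 4), Mul(4, -11)), Mul(150, -129)) = Add(Add(-11, 48, -44), -19350) = Add(-7, -19350) = -19357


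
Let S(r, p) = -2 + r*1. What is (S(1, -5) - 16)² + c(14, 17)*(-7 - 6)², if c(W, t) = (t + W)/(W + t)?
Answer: 458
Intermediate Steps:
c(W, t) = 1 (c(W, t) = (W + t)/(W + t) = 1)
S(r, p) = -2 + r
(S(1, -5) - 16)² + c(14, 17)*(-7 - 6)² = ((-2 + 1) - 16)² + 1*(-7 - 6)² = (-1 - 16)² + 1*(-13)² = (-17)² + 1*169 = 289 + 169 = 458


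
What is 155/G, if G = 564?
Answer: 155/564 ≈ 0.27482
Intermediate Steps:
155/G = 155/564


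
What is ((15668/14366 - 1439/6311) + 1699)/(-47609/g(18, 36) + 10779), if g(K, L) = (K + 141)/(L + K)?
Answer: -4084075283872/12950194246275 ≈ -0.31537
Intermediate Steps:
g(K, L) = (141 + K)/(K + L)
((15668/14366 - 1439/6311) + 1699)/(-47609/g(18, 36) + 10779) = ((15668/14366 - 1439/6311) + 1699)/(-47609*(18 + 36)/(141 + 18) + 10779) = ((15668*(1/14366) - 1439*1/6311) + 1699)/(-47609/(159/54) + 10779) = ((7834/7183 - 1439/6311) + 1699)/(-47609/((1/54)*159) + 10779) = (39104037/45331913 + 1699)/(-47609/53/18 + 10779) = 77058024224/(45331913*(-47609*18/53 + 10779)) = 77058024224/(45331913*(-856962/53 + 10779)) = 77058024224/(45331913*(-285675/53)) = (77058024224/45331913)*(-53/285675) = -4084075283872/12950194246275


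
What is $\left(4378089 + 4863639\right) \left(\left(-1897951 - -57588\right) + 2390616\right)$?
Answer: $5085288557184$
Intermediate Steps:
$\left(4378089 + 4863639\right) \left(\left(-1897951 - -57588\right) + 2390616\right) = 9241728 \left(\left(-1897951 + 57588\right) + 2390616\right) = 9241728 \left(-1840363 + 2390616\right) = 9241728 \cdot 550253 = 5085288557184$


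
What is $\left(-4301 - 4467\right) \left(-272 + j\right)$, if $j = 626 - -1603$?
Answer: $-17158976$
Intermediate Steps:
$j = 2229$ ($j = 626 + 1603 = 2229$)
$\left(-4301 - 4467\right) \left(-272 + j\right) = \left(-4301 - 4467\right) \left(-272 + 2229\right) = \left(-8768\right) 1957 = -17158976$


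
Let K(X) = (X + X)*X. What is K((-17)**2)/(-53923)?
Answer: -167042/53923 ≈ -3.0978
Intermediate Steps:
K(X) = 2*X**2 (K(X) = (2*X)*X = 2*X**2)
K((-17)**2)/(-53923) = (2*((-17)**2)**2)/(-53923) = (2*289**2)*(-1/53923) = (2*83521)*(-1/53923) = 167042*(-1/53923) = -167042/53923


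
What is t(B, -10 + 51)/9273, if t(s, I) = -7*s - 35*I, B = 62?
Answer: -623/3091 ≈ -0.20155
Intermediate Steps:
t(s, I) = -35*I - 7*s
t(B, -10 + 51)/9273 = (-35*(-10 + 51) - 7*62)/9273 = (-35*41 - 434)*(1/9273) = (-1435 - 434)*(1/9273) = -1869*1/9273 = -623/3091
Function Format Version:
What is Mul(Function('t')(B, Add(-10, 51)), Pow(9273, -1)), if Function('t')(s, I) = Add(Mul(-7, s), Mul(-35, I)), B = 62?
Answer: Rational(-623, 3091) ≈ -0.20155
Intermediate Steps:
Function('t')(s, I) = Add(Mul(-35, I), Mul(-7, s))
Mul(Function('t')(B, Add(-10, 51)), Pow(9273, -1)) = Mul(Add(Mul(-35, Add(-10, 51)), Mul(-7, 62)), Pow(9273, -1)) = Mul(Add(Mul(-35, 41), -434), Rational(1, 9273)) = Mul(Add(-1435, -434), Rational(1, 9273)) = Mul(-1869, Rational(1, 9273)) = Rational(-623, 3091)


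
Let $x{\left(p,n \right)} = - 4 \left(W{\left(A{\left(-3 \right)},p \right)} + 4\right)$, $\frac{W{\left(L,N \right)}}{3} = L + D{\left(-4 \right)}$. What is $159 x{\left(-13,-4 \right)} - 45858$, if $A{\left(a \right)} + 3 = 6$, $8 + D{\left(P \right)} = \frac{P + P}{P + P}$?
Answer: $-40770$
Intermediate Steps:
$D{\left(P \right)} = -7$ ($D{\left(P \right)} = -8 + \frac{P + P}{P + P} = -8 + \frac{2 P}{2 P} = -8 + 2 P \frac{1}{2 P} = -8 + 1 = -7$)
$A{\left(a \right)} = 3$ ($A{\left(a \right)} = -3 + 6 = 3$)
$W{\left(L,N \right)} = -21 + 3 L$ ($W{\left(L,N \right)} = 3 \left(L - 7\right) = 3 \left(-7 + L\right) = -21 + 3 L$)
$x{\left(p,n \right)} = 32$ ($x{\left(p,n \right)} = - 4 \left(\left(-21 + 3 \cdot 3\right) + 4\right) = - 4 \left(\left(-21 + 9\right) + 4\right) = - 4 \left(-12 + 4\right) = \left(-4\right) \left(-8\right) = 32$)
$159 x{\left(-13,-4 \right)} - 45858 = 159 \cdot 32 - 45858 = 5088 - 45858 = -40770$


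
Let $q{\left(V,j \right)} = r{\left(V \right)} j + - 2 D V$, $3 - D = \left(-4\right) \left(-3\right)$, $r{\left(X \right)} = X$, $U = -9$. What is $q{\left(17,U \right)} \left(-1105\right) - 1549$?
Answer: $-170614$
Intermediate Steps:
$D = -9$ ($D = 3 - \left(-4\right) \left(-3\right) = 3 - 12 = -9$)
$q{\left(V,j \right)} = 18 V + V j$ ($q{\left(V,j \right)} = V j + \left(-2\right) \left(-9\right) V = V j + 18 V = 18 V + V j$)
$q{\left(17,U \right)} \left(-1105\right) - 1549 = 17 \left(18 - 9\right) \left(-1105\right) - 1549 = 17 \cdot 9 \left(-1105\right) - 1549 = 153 \left(-1105\right) - 1549 = -169065 - 1549 = -170614$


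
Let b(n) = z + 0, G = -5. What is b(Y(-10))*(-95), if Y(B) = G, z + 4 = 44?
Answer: -3800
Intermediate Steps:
z = 40 (z = -4 + 44 = 40)
Y(B) = -5
b(n) = 40 (b(n) = 40 + 0 = 40)
b(Y(-10))*(-95) = 40*(-95) = -3800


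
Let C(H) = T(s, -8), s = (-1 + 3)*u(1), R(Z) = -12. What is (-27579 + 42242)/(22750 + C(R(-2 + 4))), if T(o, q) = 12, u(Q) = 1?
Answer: 14663/22762 ≈ 0.64419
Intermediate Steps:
s = 2 (s = (-1 + 3)*1 = 2*1 = 2)
C(H) = 12
(-27579 + 42242)/(22750 + C(R(-2 + 4))) = (-27579 + 42242)/(22750 + 12) = 14663/22762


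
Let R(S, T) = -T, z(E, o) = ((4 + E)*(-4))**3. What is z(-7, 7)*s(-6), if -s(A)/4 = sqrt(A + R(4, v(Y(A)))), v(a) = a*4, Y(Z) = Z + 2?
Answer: -6912*sqrt(10) ≈ -21858.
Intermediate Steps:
Y(Z) = 2 + Z
z(E, o) = (-16 - 4*E)**3
v(a) = 4*a
s(A) = -4*sqrt(-8 - 3*A) (s(A) = -4*sqrt(A - 4*(2 + A)) = -4*sqrt(A - (8 + 4*A)) = -4*sqrt(A + (-8 - 4*A)) = -4*sqrt(-8 - 3*A))
z(-7, 7)*s(-6) = (-64*(4 - 7)**3)*(-4*sqrt(-8 - 3*(-6))) = (-64*(-3)**3)*(-4*sqrt(-8 + 18)) = (-64*(-27))*(-4*sqrt(10)) = 1728*(-4*sqrt(10)) = -6912*sqrt(10)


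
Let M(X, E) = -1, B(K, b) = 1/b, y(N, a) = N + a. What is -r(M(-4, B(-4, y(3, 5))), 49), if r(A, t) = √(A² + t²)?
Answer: -√2402 ≈ -49.010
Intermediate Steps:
-r(M(-4, B(-4, y(3, 5))), 49) = -√((-1)² + 49²) = -√(1 + 2401) = -√2402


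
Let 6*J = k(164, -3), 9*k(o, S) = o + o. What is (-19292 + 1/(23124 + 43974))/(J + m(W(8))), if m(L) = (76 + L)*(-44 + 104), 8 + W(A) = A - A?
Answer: -11650091535/2467506584 ≈ -4.7214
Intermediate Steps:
k(o, S) = 2*o/9 (k(o, S) = (o + o)/9 = (2*o)/9 = 2*o/9)
W(A) = -8 (W(A) = -8 + (A - A) = -8 + 0 = -8)
J = 164/27 (J = ((2/9)*164)/6 = (1/6)*(328/9) = 164/27 ≈ 6.0741)
m(L) = 4560 + 60*L (m(L) = (76 + L)*60 = 4560 + 60*L)
(-19292 + 1/(23124 + 43974))/(J + m(W(8))) = (-19292 + 1/(23124 + 43974))/(164/27 + (4560 + 60*(-8))) = (-19292 + 1/67098)/(164/27 + (4560 - 480)) = (-19292 + 1/67098)/(164/27 + 4080) = -1294454615/(67098*110324/27) = -1294454615/67098*27/110324 = -11650091535/2467506584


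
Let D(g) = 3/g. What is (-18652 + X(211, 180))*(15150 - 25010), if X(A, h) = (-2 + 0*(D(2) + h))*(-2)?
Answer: 183869280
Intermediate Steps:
X(A, h) = 4 (X(A, h) = (-2 + 0*(3/2 + h))*(-2) = (-2 + 0)*(-2) = -2*(-2) = 4)
(-18652 + X(211, 180))*(15150 - 25010) = (-18652 + 4)*(15150 - 25010) = -18648*(-9860) = 183869280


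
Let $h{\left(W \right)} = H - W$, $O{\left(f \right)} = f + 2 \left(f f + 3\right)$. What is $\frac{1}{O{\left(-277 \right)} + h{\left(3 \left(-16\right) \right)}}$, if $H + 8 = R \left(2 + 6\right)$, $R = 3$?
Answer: $\frac{1}{153251} \approx 6.5252 \cdot 10^{-6}$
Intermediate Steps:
$H = 16$ ($H = -8 + 3 \left(2 + 6\right) = -8 + 3 \cdot 8 = -8 + 24 = 16$)
$O{\left(f \right)} = 6 + f + 2 f^{2}$ ($O{\left(f \right)} = f + 2 \left(f^{2} + 3\right) = f + 2 \left(3 + f^{2}\right) = f + \left(6 + 2 f^{2}\right) = 6 + f + 2 f^{2}$)
$h{\left(W \right)} = 16 - W$
$\frac{1}{O{\left(-277 \right)} + h{\left(3 \left(-16\right) \right)}} = \frac{1}{\left(6 - 277 + 2 \left(-277\right)^{2}\right) - \left(-16 + 3 \left(-16\right)\right)} = \frac{1}{\left(6 - 277 + 2 \cdot 76729\right) + \left(16 - -48\right)} = \frac{1}{\left(6 - 277 + 153458\right) + \left(16 + 48\right)} = \frac{1}{153187 + 64} = \frac{1}{153251}$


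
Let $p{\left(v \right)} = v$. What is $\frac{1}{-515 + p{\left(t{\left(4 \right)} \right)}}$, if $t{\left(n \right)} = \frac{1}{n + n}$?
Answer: $- \frac{8}{4119} \approx -0.0019422$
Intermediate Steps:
$t{\left(n \right)} = \frac{1}{2 n}$
$\frac{1}{-515 + p{\left(t{\left(4 \right)} \right)}} = \frac{1}{-515 + \frac{1}{2 \cdot 4}} = \frac{1}{-515 + \frac{1}{2} \cdot \frac{1}{4}} = \frac{1}{-515 + \frac{1}{8}} = \frac{1}{- \frac{4119}{8}} = - \frac{8}{4119}$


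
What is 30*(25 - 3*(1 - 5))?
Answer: 1110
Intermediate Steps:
30*(25 - 3*(1 - 5)) = 30*(25 - 3*(-4)) = 30*(25 + 12) = 30*37 = 1110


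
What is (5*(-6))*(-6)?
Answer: 180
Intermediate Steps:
(5*(-6))*(-6) = -30*(-6) = 180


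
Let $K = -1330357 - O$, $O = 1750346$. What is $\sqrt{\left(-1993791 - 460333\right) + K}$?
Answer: $i \sqrt{5534827} \approx 2352.6 i$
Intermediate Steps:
$K = -3080703$ ($K = -1330357 - 1750346 = -3080703$)
$\sqrt{\left(-1993791 - 460333\right) + K} = \sqrt{\left(-1993791 - 460333\right) - 3080703} = \sqrt{-2454124 - 3080703} = \sqrt{-5534827} = i \sqrt{5534827}$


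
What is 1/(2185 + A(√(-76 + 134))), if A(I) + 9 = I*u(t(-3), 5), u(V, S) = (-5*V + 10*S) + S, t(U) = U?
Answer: 272/556347 - 35*√58/2225388 ≈ 0.00036913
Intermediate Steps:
u(V, S) = -5*V + 11*S
A(I) = -9 + 70*I (A(I) = -9 + I*(-5*(-3) + 11*5) = -9 + I*(15 + 55) = -9 + I*70 = -9 + 70*I)
1/(2185 + A(√(-76 + 134))) = 1/(2185 + (-9 + 70*√(-76 + 134))) = 1/(2185 + (-9 + 70*√58)) = 1/(2176 + 70*√58)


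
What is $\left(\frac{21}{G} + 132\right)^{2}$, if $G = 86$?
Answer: $\frac{129345129}{7396} \approx 17489.0$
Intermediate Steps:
$\left(\frac{21}{G} + 132\right)^{2} = \left(\frac{21}{86} + 132\right)^{2} = \left(\frac{11373}{86}\right)^{2} = \frac{129345129}{7396}$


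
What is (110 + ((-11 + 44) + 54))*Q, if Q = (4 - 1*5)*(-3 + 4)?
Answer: -197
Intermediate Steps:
Q = -1 (Q = (4 - 5)*1 = -1*1 = -1)
(110 + ((-11 + 44) + 54))*Q = (110 + ((-11 + 44) + 54))*(-1) = (110 + (33 + 54))*(-1) = (110 + 87)*(-1) = 197*(-1) = -197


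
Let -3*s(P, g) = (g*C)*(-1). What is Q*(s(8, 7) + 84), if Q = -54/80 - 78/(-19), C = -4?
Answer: 24332/95 ≈ 256.13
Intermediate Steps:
s(P, g) = -4*g/3 (s(P, g) = -g*(-4)*(-1)/3 = -(-4*g)*(-1)/3 = -4*g/3)
Q = 2607/760 (Q = -54*1/80 - 78*(-1/19) = -27/40 + 78/19 = 2607/760 ≈ 3.4303)
Q*(s(8, 7) + 84) = 2607*(-4/3*7 + 84)/760 = 2607*(-28/3 + 84)/760 = (2607/760)*(224/3) = 24332/95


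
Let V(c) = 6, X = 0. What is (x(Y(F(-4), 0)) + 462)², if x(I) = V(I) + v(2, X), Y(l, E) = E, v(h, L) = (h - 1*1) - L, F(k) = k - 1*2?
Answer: 219961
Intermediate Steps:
F(k) = -2 + k (F(k) = k - 2 = -2 + k)
v(h, L) = -1 + h - L (v(h, L) = (h - 1) - L = (-1 + h) - L = -1 + h - L)
x(I) = 7 (x(I) = 6 + (-1 + 2 - 1*0) = 6 + (-1 + 2 + 0) = 6 + 1 = 7)
(x(Y(F(-4), 0)) + 462)² = (7 + 462)² = 469² = 219961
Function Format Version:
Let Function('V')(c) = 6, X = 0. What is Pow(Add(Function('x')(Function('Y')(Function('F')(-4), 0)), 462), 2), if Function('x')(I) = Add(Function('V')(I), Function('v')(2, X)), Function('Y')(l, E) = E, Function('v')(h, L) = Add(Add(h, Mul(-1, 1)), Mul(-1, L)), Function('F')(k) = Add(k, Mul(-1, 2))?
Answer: 219961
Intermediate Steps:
Function('F')(k) = Add(-2, k) (Function('F')(k) = Add(k, -2) = Add(-2, k))
Function('v')(h, L) = Add(-1, h, Mul(-1, L)) (Function('v')(h, L) = Add(Add(h, -1), Mul(-1, L)) = Add(Add(-1, h), Mul(-1, L)) = Add(-1, h, Mul(-1, L)))
Function('x')(I) = 7 (Function('x')(I) = Add(6, Add(-1, 2, Mul(-1, 0))) = Add(6, Add(-1, 2, 0)) = Add(6, 1) = 7)
Pow(Add(Function('x')(Function('Y')(Function('F')(-4), 0)), 462), 2) = Pow(Add(7, 462), 2) = Pow(469, 2) = 219961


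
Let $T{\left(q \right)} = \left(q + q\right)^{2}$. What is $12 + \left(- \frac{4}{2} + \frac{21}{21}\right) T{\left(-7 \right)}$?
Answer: $-184$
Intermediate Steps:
$T{\left(q \right)} = 4 q^{2}$ ($T{\left(q \right)} = \left(2 q\right)^{2} = 4 q^{2}$)
$12 + \left(- \frac{4}{2} + \frac{21}{21}\right) T{\left(-7 \right)} = 12 + \left(- \frac{4}{2} + \frac{21}{21}\right) 4 \left(-7\right)^{2} = 12 + \left(\left(-4\right) \frac{1}{2} + 21 \cdot \frac{1}{21}\right) 4 \cdot 49 = 12 + \left(-2 + 1\right) 196 = 12 - 196 = -184$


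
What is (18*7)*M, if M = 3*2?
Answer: 756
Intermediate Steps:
M = 6
(18*7)*M = (18*7)*6 = 126*6 = 756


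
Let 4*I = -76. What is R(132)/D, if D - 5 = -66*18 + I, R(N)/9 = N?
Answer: -594/601 ≈ -0.98835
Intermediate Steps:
I = -19 (I = (1/4)*(-76) = -19)
R(N) = 9*N
D = -1202 (D = 5 + (-66*18 - 19) = 5 + (-1188 - 19) = 5 - 1207 = -1202)
R(132)/D = (9*132)/(-1202) = 1188*(-1/1202) = -594/601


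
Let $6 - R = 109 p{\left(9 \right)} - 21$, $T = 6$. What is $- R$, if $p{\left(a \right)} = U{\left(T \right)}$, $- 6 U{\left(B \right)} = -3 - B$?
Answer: $\frac{273}{2} \approx 136.5$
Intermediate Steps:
$U{\left(B \right)} = \frac{1}{2} + \frac{B}{6}$ ($U{\left(B \right)} = - \frac{-3 - B}{6} = \frac{1}{2} + \frac{B}{6}$)
$p{\left(a \right)} = \frac{3}{2}$ ($p{\left(a \right)} = \frac{1}{2} + \frac{1}{6} \cdot 6 = \frac{1}{2} + 1 = \frac{3}{2}$)
$R = - \frac{273}{2}$ ($R = 6 - \left(109 \cdot \frac{3}{2} - 21\right) = 6 - \left(\frac{327}{2} - 21\right) = 6 - \frac{285}{2} = - \frac{273}{2} \approx -136.5$)
$- R = \left(-1\right) \left(- \frac{273}{2}\right) = \frac{273}{2}$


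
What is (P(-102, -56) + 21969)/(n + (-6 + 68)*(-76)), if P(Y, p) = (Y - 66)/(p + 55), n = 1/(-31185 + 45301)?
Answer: -312485892/66514591 ≈ -4.6980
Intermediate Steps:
n = 1/14116 ≈ 7.0842e-5
P(Y, p) = (-66 + Y)/(55 + p)
(P(-102, -56) + 21969)/(n + (-6 + 68)*(-76)) = ((-66 - 102)/(55 - 56) + 21969)/(1/14116 + (-6 + 68)*(-76)) = (-168/(-1) + 21969)/(1/14116 + 62*(-76)) = (-1*(-168) + 21969)/(1/14116 - 4712) = (168 + 21969)/(-66514591/14116) = 22137*(-14116/66514591) = -312485892/66514591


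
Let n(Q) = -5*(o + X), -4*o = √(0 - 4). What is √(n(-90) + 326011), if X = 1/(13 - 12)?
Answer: √(1304024 + 10*I)/2 ≈ 570.97 + 0.0021893*I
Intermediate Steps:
X = 1 (X = 1/1 = 1)
o = -I/2 (o = -√(0 - 4)/4 = -I/2 ≈ -0.5*I)
n(Q) = -5 + 5*I/2 (n(Q) = -5*(-I/2 + 1) = -5*(1 - I/2) = -5 + 5*I/2)
√(n(-90) + 326011) = √((-5 + 5*I/2) + 326011) = √(326006 + 5*I/2)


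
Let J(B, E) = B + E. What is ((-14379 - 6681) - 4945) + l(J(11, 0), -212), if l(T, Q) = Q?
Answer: -26217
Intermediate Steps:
((-14379 - 6681) - 4945) + l(J(11, 0), -212) = ((-14379 - 6681) - 4945) - 212 = (-21060 - 4945) - 212 = -26005 - 212 = -26217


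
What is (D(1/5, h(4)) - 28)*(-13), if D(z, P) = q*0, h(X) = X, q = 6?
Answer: 364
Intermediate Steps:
D(z, P) = 0 (D(z, P) = 6*0 = 0)
(D(1/5, h(4)) - 28)*(-13) = (0 - 28)*(-13) = -28*(-13) = 364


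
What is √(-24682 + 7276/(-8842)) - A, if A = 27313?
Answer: -27313 + 2*I*√120607930490/4421 ≈ -27313.0 + 157.11*I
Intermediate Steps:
√(-24682 + 7276/(-8842)) - A = √(-24682 + 7276/(-8842)) - 1*27313 = √(-24682 + 7276*(-1/8842)) - 27313 = √(-24682 - 3638/4421) - 27313 = √(-109122760/4421) - 27313 = 2*I*√120607930490/4421 - 27313 = -27313 + 2*I*√120607930490/4421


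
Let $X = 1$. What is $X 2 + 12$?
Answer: $14$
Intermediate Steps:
$X 2 + 12 = 1 \cdot 2 + 12 = 2 + 12 = 14$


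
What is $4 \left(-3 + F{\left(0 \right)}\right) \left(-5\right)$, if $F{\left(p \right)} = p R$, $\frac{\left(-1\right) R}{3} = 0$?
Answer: $60$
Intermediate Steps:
$R = 0$ ($R = \left(-3\right) 0 = 0$)
$F{\left(p \right)} = 0$ ($F{\left(p \right)} = p 0 = 0$)
$4 \left(-3 + F{\left(0 \right)}\right) \left(-5\right) = 4 \left(-3 + 0\right) \left(-5\right) = 4 \left(-3\right) \left(-5\right) = \left(-12\right) \left(-5\right) = 60$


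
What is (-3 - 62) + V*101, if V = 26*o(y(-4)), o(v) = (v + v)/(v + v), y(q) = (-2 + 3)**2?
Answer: 2561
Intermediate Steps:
y(q) = 1 (y(q) = 1**2 = 1)
o(v) = 1 (o(v) = (2*v)/((2*v)) = (2*v)*(1/(2*v)) = 1)
V = 26 (V = 26*1 = 26)
(-3 - 62) + V*101 = (-3 - 62) + 26*101 = -65 + 2626 = 2561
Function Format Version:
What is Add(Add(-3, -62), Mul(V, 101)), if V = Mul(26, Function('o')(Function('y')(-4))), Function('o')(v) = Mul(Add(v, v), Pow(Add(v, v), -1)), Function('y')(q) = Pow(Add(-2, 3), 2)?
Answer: 2561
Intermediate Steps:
Function('y')(q) = 1 (Function('y')(q) = Pow(1, 2) = 1)
Function('o')(v) = 1 (Function('o')(v) = Mul(Mul(2, v), Pow(Mul(2, v), -1)) = Mul(Mul(2, v), Mul(Rational(1, 2), Pow(v, -1))) = 1)
V = 26 (V = Mul(26, 1) = 26)
Add(Add(-3, -62), Mul(V, 101)) = Add(Add(-3, -62), Mul(26, 101)) = Add(-65, 2626) = 2561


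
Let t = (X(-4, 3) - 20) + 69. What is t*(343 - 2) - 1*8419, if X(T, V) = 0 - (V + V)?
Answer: 6244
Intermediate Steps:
X(T, V) = -2*V (X(T, V) = 0 - 2*V = -2*V)
t = 43 (t = (-2*3 - 20) + 69 = (-6 - 20) + 69 = -26 + 69 = 43)
t*(343 - 2) - 1*8419 = 43*(343 - 2) - 1*8419 = 43*341 - 8419 = 14663 - 8419 = 6244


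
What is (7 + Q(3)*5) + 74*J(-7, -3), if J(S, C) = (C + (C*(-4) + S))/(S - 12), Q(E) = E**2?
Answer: 840/19 ≈ 44.211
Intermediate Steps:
J(S, C) = (S - 3*C)/(-12 + S) (J(S, C) = (C + (-4*C + S))/(-12 + S) = (C + (S - 4*C))/(-12 + S) = (S - 3*C)/(-12 + S))
(7 + Q(3)*5) + 74*J(-7, -3) = (7 + 3**2*5) + 74*((-7 - 3*(-3))/(-12 - 7)) = (7 + 9*5) + 74*((-7 + 9)/(-19)) = (7 + 45) + 74*(-1/19*2) = 52 + 74*(-2/19) = 52 - 148/19 = 840/19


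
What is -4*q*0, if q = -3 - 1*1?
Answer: 0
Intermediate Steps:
q = -4 (q = -3 - 1 = -4)
-4*q*0 = -4*(-4)*0 = 16*0 = 0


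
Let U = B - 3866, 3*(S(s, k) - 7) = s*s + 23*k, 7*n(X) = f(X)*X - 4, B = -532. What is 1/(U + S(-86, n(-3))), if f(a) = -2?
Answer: -21/40393 ≈ -0.00051989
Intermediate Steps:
n(X) = -4/7 - 2*X/7 (n(X) = (-2*X - 4)/7 = (-4 - 2*X)/7 = -4/7 - 2*X/7)
S(s, k) = 7 + s**2/3 + 23*k/3 (S(s, k) = 7 + (s*s + 23*k)/3 = 7 + (s**2 + 23*k)/3 = 7 + (s**2/3 + 23*k/3) = 7 + s**2/3 + 23*k/3)
U = -4398 (U = -532 - 3866 = -4398)
1/(U + S(-86, n(-3))) = 1/(-4398 + (7 + (1/3)*(-86)**2 + 23*(-4/7 - 2/7*(-3))/3)) = 1/(-4398 + (7 + (1/3)*7396 + 23*(-4/7 + 6/7)/3)) = 1/(-4398 + (7 + 7396/3 + (23/3)*(2/7))) = 1/(-4398 + (7 + 7396/3 + 46/21)) = 1/(-4398 + 51965/21) = 1/(-40393/21) = -21/40393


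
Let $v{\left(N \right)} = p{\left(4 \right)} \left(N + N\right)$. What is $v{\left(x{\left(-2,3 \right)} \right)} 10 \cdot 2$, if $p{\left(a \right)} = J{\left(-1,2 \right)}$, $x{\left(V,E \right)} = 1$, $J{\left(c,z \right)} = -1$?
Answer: $-40$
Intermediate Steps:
$p{\left(a \right)} = -1$
$v{\left(N \right)} = - 2 N$ ($v{\left(N \right)} = - (N + N) = - 2 N$)
$v{\left(x{\left(-2,3 \right)} \right)} 10 \cdot 2 = \left(-2\right) 1 \cdot 10 \cdot 2 = \left(-2\right) 10 \cdot 2 = \left(-20\right) 2 = -40$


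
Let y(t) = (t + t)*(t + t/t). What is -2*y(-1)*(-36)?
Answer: 0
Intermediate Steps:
y(t) = 2*t*(1 + t) (y(t) = (2*t)*(t + 1) = (2*t)*(1 + t) = 2*t*(1 + t))
-2*y(-1)*(-36) = -4*(-1)*(1 - 1)*(-36) = -4*(-1)*0*(-36) = -2*0*(-36) = 0*(-36) = 0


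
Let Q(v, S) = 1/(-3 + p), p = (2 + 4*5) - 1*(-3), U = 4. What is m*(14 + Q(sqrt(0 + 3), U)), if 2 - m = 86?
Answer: -12978/11 ≈ -1179.8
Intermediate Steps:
m = -84 (m = 2 - 1*86 = 2 - 86 = -84)
p = 25 (p = (2 + 20) + 3 = 22 + 3 = 25)
Q(v, S) = 1/22 (Q(v, S) = 1/(-3 + 25) = 1/22)
m*(14 + Q(sqrt(0 + 3), U)) = -84*(14 + 1/22) = -84*309/22 = -12978/11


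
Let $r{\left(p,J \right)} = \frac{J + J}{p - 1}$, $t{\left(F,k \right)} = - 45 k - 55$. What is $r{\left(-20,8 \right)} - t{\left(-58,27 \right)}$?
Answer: $\frac{26654}{21} \approx 1269.2$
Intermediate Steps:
$t{\left(F,k \right)} = -55 - 45 k$
$r{\left(p,J \right)} = \frac{2 J}{-1 + p}$
$r{\left(-20,8 \right)} - t{\left(-58,27 \right)} = 2 \cdot 8 \frac{1}{-1 - 20} - \left(-55 - 1215\right) = 2 \cdot 8 \frac{1}{-21} - \left(-55 - 1215\right) = 2 \cdot 8 \left(- \frac{1}{21}\right) - -1270 = - \frac{16}{21} + 1270 = \frac{26654}{21}$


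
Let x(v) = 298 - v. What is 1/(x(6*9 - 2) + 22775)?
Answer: 1/23021 ≈ 4.3439e-5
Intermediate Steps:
1/(x(6*9 - 2) + 22775) = 1/((298 - (6*9 - 2)) + 22775) = 1/((298 - (54 - 2)) + 22775) = 1/((298 - 1*52) + 22775) = 1/((298 - 52) + 22775) = 1/(246 + 22775) = 1/23021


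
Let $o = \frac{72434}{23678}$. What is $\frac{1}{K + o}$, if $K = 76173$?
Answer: $\frac{11839}{901848364} \approx 1.3127 \cdot 10^{-5}$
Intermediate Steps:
$o = \frac{36217}{11839}$ ($o = 72434 \cdot \frac{1}{23678} = \frac{36217}{11839} \approx 3.0591$)
$\frac{1}{K + o} = \frac{1}{76173 + \frac{36217}{11839}} = \frac{1}{\frac{901848364}{11839}} = \frac{11839}{901848364}$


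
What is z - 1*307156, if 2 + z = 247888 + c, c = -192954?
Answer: -252224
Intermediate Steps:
z = 54932 (z = -2 + (247888 - 192954) = -2 + 54934 = 54932)
z - 1*307156 = 54932 - 1*307156 = 54932 - 307156 = -252224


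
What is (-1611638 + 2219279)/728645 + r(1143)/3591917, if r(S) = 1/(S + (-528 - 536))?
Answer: 172425087714608/206761356634735 ≈ 0.83393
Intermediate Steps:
r(S) = 1/(-1064 + S) (r(S) = 1/(S - 1064) = 1/(-1064 + S))
(-1611638 + 2219279)/728645 + r(1143)/3591917 = (-1611638 + 2219279)/728645 + 1/((-1064 + 1143)*3591917) = 607641*(1/728645) + (1/3591917)/79 = 607641/728645 + (1/79)*(1/3591917) = 607641/728645 + 1/283761443 = 172425087714608/206761356634735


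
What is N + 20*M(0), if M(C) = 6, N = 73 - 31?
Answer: 162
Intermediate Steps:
N = 42
N + 20*M(0) = 42 + 20*6 = 42 + 120 = 162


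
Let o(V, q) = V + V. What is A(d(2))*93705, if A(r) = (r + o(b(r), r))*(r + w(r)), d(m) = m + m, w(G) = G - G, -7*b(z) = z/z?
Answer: 9745320/7 ≈ 1.3922e+6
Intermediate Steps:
b(z) = -⅐ (b(z) = -z/(7*z) = -⅐*1 = -⅐)
o(V, q) = 2*V
w(G) = 0
d(m) = 2*m
A(r) = r*(-2/7 + r) (A(r) = (r + 2*(-⅐))*(r + 0) = (r - 2/7)*r = (-2/7 + r)*r = r*(-2/7 + r))
A(d(2))*93705 = ((2*2)*(-2 + 7*(2*2))/7)*93705 = ((⅐)*4*(-2 + 7*4))*93705 = ((⅐)*4*(-2 + 28))*93705 = ((⅐)*4*26)*93705 = (104/7)*93705 = 9745320/7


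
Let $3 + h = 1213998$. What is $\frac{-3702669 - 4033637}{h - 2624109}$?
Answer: $\frac{3868153}{705057} \approx 5.4863$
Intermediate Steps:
$h = 1213995$ ($h = -3 + 1213998 = 1213995$)
$\frac{-3702669 - 4033637}{h - 2624109} = \frac{-3702669 - 4033637}{1213995 - 2624109} = - \frac{7736306}{-1410114} = \left(-7736306\right) \left(- \frac{1}{1410114}\right) = \frac{3868153}{705057}$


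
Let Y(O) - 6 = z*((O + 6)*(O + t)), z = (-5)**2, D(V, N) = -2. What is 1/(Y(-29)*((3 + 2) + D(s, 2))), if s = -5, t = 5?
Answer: 1/41418 ≈ 2.4144e-5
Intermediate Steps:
z = 25
Y(O) = 6 + 25*(5 + O)*(6 + O) (Y(O) = 6 + 25*((O + 6)*(O + 5)) = 6 + 25*((6 + O)*(5 + O)) = 6 + 25*((5 + O)*(6 + O)) = 6 + 25*(5 + O)*(6 + O))
1/(Y(-29)*((3 + 2) + D(s, 2))) = 1/((756 + 25*(-29)**2 + 275*(-29))*((3 + 2) - 2)) = 1/((756 + 25*841 - 7975)*(5 - 2)) = 1/((756 + 21025 - 7975)*3) = 1/(13806*3) = 1/41418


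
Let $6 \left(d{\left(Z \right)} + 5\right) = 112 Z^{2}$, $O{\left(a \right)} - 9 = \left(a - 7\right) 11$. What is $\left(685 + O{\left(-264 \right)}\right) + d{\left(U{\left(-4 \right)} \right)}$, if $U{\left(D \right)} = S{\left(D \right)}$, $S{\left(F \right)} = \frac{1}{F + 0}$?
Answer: $- \frac{13745}{6} \approx -2290.8$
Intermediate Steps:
$O{\left(a \right)} = -68 + 11 a$ ($O{\left(a \right)} = 9 + \left(a - 7\right) 11 = 9 + \left(-7 + a\right) 11 = 9 + \left(-77 + 11 a\right) = -68 + 11 a$)
$S{\left(F \right)} = \frac{1}{F}$
$U{\left(D \right)} = \frac{1}{D}$
$d{\left(Z \right)} = -5 + \frac{56 Z^{2}}{3}$ ($d{\left(Z \right)} = -5 + \frac{112 Z^{2}}{6} = -5 + \frac{56 Z^{2}}{3}$)
$\left(685 + O{\left(-264 \right)}\right) + d{\left(U{\left(-4 \right)} \right)} = \left(685 + \left(-68 + 11 \left(-264\right)\right)\right) - \left(5 - \frac{56 \left(\frac{1}{-4}\right)^{2}}{3}\right) = \left(685 - 2972\right) - \left(5 - \frac{56 \left(- \frac{1}{4}\right)^{2}}{3}\right) = \left(685 - 2972\right) + \left(-5 + \frac{56}{3} \cdot \frac{1}{16}\right) = -2287 + \left(-5 + \frac{7}{6}\right) = -2287 - \frac{23}{6} = - \frac{13745}{6}$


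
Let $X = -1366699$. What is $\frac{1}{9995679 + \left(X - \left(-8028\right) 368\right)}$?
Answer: $\frac{1}{11583284} \approx 8.6331 \cdot 10^{-8}$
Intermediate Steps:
$\frac{1}{9995679 + \left(X - \left(-8028\right) 368\right)} = \frac{1}{9995679 - \left(1366699 - 2954304\right)} = \frac{1}{9995679 - -1587605} = \frac{1}{9995679 + \left(-1366699 + 2954304\right)} = \frac{1}{9995679 + 1587605} = \frac{1}{11583284}$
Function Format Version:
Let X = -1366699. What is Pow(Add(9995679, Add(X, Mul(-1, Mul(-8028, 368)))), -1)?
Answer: Rational(1, 11583284) ≈ 8.6331e-8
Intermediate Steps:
Pow(Add(9995679, Add(X, Mul(-1, Mul(-8028, 368)))), -1) = Pow(Add(9995679, Add(-1366699, Mul(-1, Mul(-8028, 368)))), -1) = Pow(Add(9995679, Add(-1366699, Mul(-1, -2954304))), -1) = Pow(Add(9995679, Add(-1366699, 2954304)), -1) = Pow(Add(9995679, 1587605), -1) = Pow(11583284, -1) = Rational(1, 11583284)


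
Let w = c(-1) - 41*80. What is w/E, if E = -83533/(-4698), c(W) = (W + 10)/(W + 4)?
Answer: -15395346/83533 ≈ -184.30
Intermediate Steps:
c(W) = (10 + W)/(4 + W)
E = 83533/4698 (E = -83533*(-1/4698) = 83533/4698 ≈ 17.781)
w = -3277 (w = (10 - 1)/(4 - 1) - 41*80 = 9/3 - 3280 = (⅓)*9 - 3280 = 3 - 3280 = -3277)
w/E = -3277/83533/4698 = -3277*4698/83533 = -15395346/83533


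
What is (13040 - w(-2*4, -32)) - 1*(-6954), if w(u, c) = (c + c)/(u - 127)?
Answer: 2699126/135 ≈ 19994.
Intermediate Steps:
w(u, c) = 2*c/(-127 + u) (w(u, c) = (2*c)/(-127 + u) = 2*c/(-127 + u))
(13040 - w(-2*4, -32)) - 1*(-6954) = (13040 - 2*(-32)/(-127 - 2*4)) - 1*(-6954) = (13040 - 2*(-32)/(-127 - 8)) + 6954 = (13040 - 2*(-32)/(-135)) + 6954 = (13040 - 2*(-32)*(-1)/135) + 6954 = (13040 - 1*64/135) + 6954 = (13040 - 64/135) + 6954 = 1760336/135 + 6954 = 2699126/135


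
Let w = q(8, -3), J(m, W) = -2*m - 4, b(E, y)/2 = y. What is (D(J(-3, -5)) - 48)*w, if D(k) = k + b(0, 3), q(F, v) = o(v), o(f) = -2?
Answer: 80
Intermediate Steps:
b(E, y) = 2*y
J(m, W) = -4 - 2*m
q(F, v) = -2
w = -2
D(k) = 6 + k (D(k) = k + 2*3 = k + 6 = 6 + k)
(D(J(-3, -5)) - 48)*w = ((6 + (-4 - 2*(-3))) - 48)*(-2) = ((6 + (-4 + 6)) - 48)*(-2) = ((6 + 2) - 48)*(-2) = (8 - 48)*(-2) = -40*(-2) = 80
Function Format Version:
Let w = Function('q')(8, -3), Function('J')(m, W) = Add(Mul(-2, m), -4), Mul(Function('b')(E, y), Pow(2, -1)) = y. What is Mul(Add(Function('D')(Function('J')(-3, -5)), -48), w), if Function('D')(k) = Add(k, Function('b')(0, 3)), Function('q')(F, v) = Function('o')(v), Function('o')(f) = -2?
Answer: 80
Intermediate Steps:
Function('b')(E, y) = Mul(2, y)
Function('J')(m, W) = Add(-4, Mul(-2, m))
Function('q')(F, v) = -2
w = -2
Function('D')(k) = Add(6, k) (Function('D')(k) = Add(k, Mul(2, 3)) = Add(k, 6) = Add(6, k))
Mul(Add(Function('D')(Function('J')(-3, -5)), -48), w) = Mul(Add(Add(6, Add(-4, Mul(-2, -3))), -48), -2) = Mul(Add(Add(6, Add(-4, 6)), -48), -2) = Mul(Add(Add(6, 2), -48), -2) = Mul(Add(8, -48), -2) = Mul(-40, -2) = 80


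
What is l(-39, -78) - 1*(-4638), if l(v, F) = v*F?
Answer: 7680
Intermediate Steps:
l(v, F) = F*v
l(-39, -78) - 1*(-4638) = -78*(-39) - 1*(-4638) = 3042 + 4638 = 7680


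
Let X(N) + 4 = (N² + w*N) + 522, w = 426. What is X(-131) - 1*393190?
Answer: -431317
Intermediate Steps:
X(N) = 518 + N² + 426*N (X(N) = -4 + ((N² + 426*N) + 522) = -4 + (522 + N² + 426*N) = 518 + N² + 426*N)
X(-131) - 1*393190 = (518 + (-131)² + 426*(-131)) - 1*393190 = (518 + 17161 - 55806) - 393190 = -38127 - 393190 = -431317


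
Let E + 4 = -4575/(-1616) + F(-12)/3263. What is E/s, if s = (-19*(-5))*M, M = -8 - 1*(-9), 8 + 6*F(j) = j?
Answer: -18507581/1502807280 ≈ -0.012315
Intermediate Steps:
F(j) = -4/3 + j/6
M = 1 (M = -8 + 9 = 1)
s = 95 (s = -19*(-5)*1 = 95*1 = 95)
E = -18507581/15819024 (E = -4 + (-4575/(-1616) + (-4/3 + (⅙)*(-12))/3263) = -4 + (-4575*(-1/1616) + (-4/3 - 2)*(1/3263)) = -4 + (4575/1616 - 10/3*1/3263) = -4 + (4575/1616 - 10/9789) = -4 + 44768515/15819024 = -18507581/15819024 ≈ -1.1700)
E/s = -18507581/15819024/95 = -18507581/15819024*1/95 = -18507581/1502807280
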